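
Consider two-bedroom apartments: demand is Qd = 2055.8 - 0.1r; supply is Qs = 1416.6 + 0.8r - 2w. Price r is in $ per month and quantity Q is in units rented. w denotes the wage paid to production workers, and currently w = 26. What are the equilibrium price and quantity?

With w = 26, supply is Qs = 1364.6 + 0.8r.
The market clears where 2055.8 - 0.1r = 1364.6 + 0.8r. Rearranging, 0.9r = 691.2, hence r* = 768.
From the demand curve, Q* = 2055.8 - 0.1(768) = 1979.

r* = 768, Q* = 1979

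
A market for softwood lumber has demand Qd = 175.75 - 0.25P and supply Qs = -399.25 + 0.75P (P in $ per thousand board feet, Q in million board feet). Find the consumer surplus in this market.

Consumer surplus = 2048

Equating demand and supply, 175.75 - 0.25P = -399.25 + 0.75P gives P = 575, so P* = 575.
Plugging P* into demand: Q* = 175.75 - 0.25(575) = 32.
Demand choke price (Qd = 0): P = 175.75/0.25 = 703. Consumer surplus = ½ × (703 - 575) × 32 = 2048.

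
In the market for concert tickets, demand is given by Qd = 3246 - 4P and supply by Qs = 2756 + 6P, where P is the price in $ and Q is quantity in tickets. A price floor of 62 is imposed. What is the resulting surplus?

At P = 62: Qd = 2998 and Qs = 3128.
Surplus = Qs - Qd = 3128 - 2998 = 130.

Surplus = 130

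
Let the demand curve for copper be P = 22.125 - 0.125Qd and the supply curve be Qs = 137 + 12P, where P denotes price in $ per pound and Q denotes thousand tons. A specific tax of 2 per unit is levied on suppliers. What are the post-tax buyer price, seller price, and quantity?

Solving each curve for Q: Qd = 177 - 8P.
The tax drives a wedge P_b - P_s = 2. Substituting P_s = P_b - 2 into supply: Qs = 113 + 12P_b.
Set Qd = Qs: 177 - 8P_b = 113 + 12P_b, so 64 = 20P_b and P_b = 3.2.
So P_s = 1.2 and the quantity traded is Q = 177 - 8(3.2) = 151.4.

P_b = 3.2, P_s = 1.2, Q = 151.4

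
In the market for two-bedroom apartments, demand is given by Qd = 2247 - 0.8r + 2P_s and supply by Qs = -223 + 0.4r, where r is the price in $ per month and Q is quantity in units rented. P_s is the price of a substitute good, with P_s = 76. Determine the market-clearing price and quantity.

With P_s = 76, demand is Qd = 2399 - 0.8r.
Equating demand and supply, 2399 - 0.8r = -223 + 0.4r gives 1.2r = 2622, so r* = 2185.
Plugging r* into demand: Q* = 2399 - 0.8(2185) = 651.

r* = 2185, Q* = 651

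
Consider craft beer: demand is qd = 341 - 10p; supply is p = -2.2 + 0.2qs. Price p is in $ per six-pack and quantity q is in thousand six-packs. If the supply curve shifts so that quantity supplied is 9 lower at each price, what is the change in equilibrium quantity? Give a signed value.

Rewriting in direct form: qs = 11 + 5p.
Set qd = qs: 341 - 10p = 11 + 5p, so 330 = 15p and p* = 22.
From the demand curve, q* = 341 - 10(22) = 121.
After the shift, supply is qs = 2 + 5p.
New equilibrium: 339 = 15p, so p = 22.6 and q = 115.
Δq = 115 - 121 = -6.

Δq = -6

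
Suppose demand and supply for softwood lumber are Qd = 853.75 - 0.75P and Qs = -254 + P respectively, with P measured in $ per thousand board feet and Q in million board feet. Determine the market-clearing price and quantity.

P* = 633, Q* = 379

Equating demand and supply, 853.75 - 0.75P = -254 + P gives 1.75P = 1107.75, so P* = 633.
Plugging P* into demand: Q* = 853.75 - 0.75(633) = 379.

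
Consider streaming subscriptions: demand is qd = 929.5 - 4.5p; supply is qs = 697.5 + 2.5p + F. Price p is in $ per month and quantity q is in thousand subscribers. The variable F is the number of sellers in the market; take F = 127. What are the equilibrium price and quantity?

p* = 15, q* = 862

With F = 127, supply is qs = 824.5 + 2.5p.
At equilibrium qd = qs, so 929.5 - 4.5p = 824.5 + 2.5p; collecting terms, 105 = 7p and p* = 15.
Then q* = 929.5 - 4.5(15) = 862.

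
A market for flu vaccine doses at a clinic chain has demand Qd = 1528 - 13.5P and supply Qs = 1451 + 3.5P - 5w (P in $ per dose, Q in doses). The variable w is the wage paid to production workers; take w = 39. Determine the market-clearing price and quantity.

With w = 39, supply is Qs = 1256 + 3.5P.
At equilibrium Qd = Qs, so 1528 - 13.5P = 1256 + 3.5P; collecting terms, 272 = 17P and P* = 16.
From the demand curve, Q* = 1528 - 13.5(16) = 1312.

P* = 16, Q* = 1312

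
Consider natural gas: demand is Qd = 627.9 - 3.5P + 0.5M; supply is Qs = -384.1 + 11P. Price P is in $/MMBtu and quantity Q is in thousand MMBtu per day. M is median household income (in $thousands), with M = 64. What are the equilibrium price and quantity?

P* = 72, Q* = 407.9

With M = 64, demand is Qd = 659.9 - 3.5P.
The market clears where 659.9 - 3.5P = -384.1 + 11P. Rearranging, 14.5P = 1044, hence P* = 72.
Substitute back: Q* = 659.9 - 3.5(72) = 407.9.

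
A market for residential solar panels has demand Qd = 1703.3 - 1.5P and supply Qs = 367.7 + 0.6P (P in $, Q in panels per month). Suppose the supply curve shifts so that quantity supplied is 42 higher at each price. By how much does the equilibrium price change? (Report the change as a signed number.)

At equilibrium Qd = Qs, so 1703.3 - 1.5P = 367.7 + 0.6P; collecting terms, 1335.6 = 2.1P and P* = 636.
From the demand curve, Q* = 1703.3 - 1.5(636) = 749.3.
After the shift, supply is Qs = 409.7 + 0.6P.
Re-solving, 2.1P = 1293.6 gives P = 616 and Q = 779.3.
ΔP = 616 - 636 = -20.

ΔP = -20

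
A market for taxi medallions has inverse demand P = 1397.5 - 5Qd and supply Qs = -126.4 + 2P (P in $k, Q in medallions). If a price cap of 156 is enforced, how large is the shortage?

Shortage = 62.7

Solving each curve for Q: Qd = 279.5 - 0.2P.
With P fixed at 156, quantity demanded is 248.3 and quantity supplied is 185.6.
Shortage = Qd - Qs = 248.3 - 185.6 = 62.7.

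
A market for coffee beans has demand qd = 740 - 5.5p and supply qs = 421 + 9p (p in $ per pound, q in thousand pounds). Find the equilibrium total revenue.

Total revenue = 13618

Set qd = qs: 740 - 5.5p = 421 + 9p, so 319 = 14.5p and p* = 22.
Substitute back: q* = 740 - 5.5(22) = 619.
Total revenue = p* × q* = 22 × 619 = 13618.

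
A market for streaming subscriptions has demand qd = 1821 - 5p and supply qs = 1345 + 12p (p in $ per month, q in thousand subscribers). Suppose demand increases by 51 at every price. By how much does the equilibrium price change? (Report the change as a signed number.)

Δp = 3

At equilibrium qd = qs, so 1821 - 5p = 1345 + 12p; collecting terms, 476 = 17p and p* = 28.
Substitute back: q* = 1821 - 5(28) = 1681.
After the shift, demand is qd = 1872 - 5p.
New equilibrium: 527 = 17p, so p = 31 and q = 1717.
Δp = 31 - 28 = 3.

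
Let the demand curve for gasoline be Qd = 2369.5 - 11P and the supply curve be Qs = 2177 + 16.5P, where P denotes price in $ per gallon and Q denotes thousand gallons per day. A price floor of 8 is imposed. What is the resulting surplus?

At P = 8: Qd = 2281.5 and Qs = 2309.
Surplus = Qs - Qd = 2309 - 2281.5 = 27.5.

Surplus = 27.5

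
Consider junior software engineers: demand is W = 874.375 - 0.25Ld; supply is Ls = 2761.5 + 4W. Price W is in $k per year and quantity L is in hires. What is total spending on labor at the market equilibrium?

Rewriting in direct form: Ld = 3497.5 - 4W.
At equilibrium Ld = Ls, so 3497.5 - 4W = 2761.5 + 4W; collecting terms, 736 = 8W and W* = 92.
Then L* = 3497.5 - 4(92) = 3129.5.
Total spending on labor = W* × L* = 92 × 3129.5 = 287914.

Total spending on labor = 287914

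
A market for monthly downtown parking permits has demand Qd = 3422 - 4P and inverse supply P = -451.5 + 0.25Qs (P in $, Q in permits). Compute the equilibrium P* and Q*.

In direct form, Qs = 1806 + 4P.
The market clears where 3422 - 4P = 1806 + 4P. Rearranging, 8P = 1616, hence P* = 202.
From the demand curve, Q* = 3422 - 4(202) = 2614.

P* = 202, Q* = 2614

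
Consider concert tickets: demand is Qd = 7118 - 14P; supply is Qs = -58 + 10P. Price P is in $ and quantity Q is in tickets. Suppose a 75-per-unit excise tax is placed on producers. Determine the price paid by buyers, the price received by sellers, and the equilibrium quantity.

Producers keep P_s = P_b - 75 per unit, so supply in terms of the buyer price is Qs = -808 + 10P_b.
Equate demand and the shifted supply: 7118 - 14P_b = -808 + 10P_b, giving 24P_b = 7926, so P_b = 330.25.
Then P_s = 330.25 - 75 = 255.25 and Q = 7118 - 14(330.25) = 2494.5.

P_b = 330.25, P_s = 255.25, Q = 2494.5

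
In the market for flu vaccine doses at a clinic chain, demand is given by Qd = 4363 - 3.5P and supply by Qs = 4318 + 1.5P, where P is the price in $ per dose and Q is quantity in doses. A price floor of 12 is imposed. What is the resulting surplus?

At P = 12: Qd = 4321 and Qs = 4336.
Surplus = Qs - Qd = 4336 - 4321 = 15.

Surplus = 15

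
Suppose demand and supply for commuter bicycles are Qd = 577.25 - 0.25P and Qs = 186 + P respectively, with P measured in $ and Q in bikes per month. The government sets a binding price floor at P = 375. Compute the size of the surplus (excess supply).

Surplus = 77.5

Evaluating both curves at the floor price 375 gives Qd = 483.5, Qs = 561.
Surplus = Qs - Qd = 561 - 483.5 = 77.5.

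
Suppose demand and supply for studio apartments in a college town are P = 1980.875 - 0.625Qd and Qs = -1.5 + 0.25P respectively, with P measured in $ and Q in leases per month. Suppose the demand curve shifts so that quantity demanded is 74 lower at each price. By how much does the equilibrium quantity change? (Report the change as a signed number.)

Rewriting in direct form: Qd = 3169.4 - 1.6P.
Set Qd = Qs: 3169.4 - 1.6P = -1.5 + 0.25P, so 3170.9 = 1.85P and P* = 1714.
Then Q* = 3169.4 - 1.6(1714) = 427.
After the shift, demand is Qd = 3095.4 - 1.6P.
New equilibrium: 3096.9 = 1.85P, so P = 1674 and Q = 417.
ΔQ = 417 - 427 = -10.

ΔQ = -10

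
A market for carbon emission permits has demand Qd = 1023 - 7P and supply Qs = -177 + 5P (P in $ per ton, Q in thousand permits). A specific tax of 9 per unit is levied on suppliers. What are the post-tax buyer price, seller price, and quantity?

P_b = 103.75, P_s = 94.75, Q = 296.75

Suppliers keep P_s = P_b - 9 per unit, so supply in terms of the buyer price is Qs = -222 + 5P_b.
Market clearing requires 1023 - 7P_b = -222 + 5P_b; hence 1245 = 12P_b and P_b = 103.75.
So P_s = 94.75 and the quantity traded is Q = 1023 - 7(103.75) = 296.75.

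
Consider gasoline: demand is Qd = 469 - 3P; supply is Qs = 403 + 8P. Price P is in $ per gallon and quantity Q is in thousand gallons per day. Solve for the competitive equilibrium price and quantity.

P* = 6, Q* = 451

Set Qd = Qs: 469 - 3P = 403 + 8P, so 66 = 11P and P* = 6.
Substitute back: Q* = 469 - 3(6) = 451.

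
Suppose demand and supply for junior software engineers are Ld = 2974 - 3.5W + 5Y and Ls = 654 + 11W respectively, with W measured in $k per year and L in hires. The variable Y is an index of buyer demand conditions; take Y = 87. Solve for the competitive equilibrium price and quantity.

With Y = 87, demand is Ld = 3409 - 3.5W.
The market clears where 3409 - 3.5W = 654 + 11W. Rearranging, 14.5W = 2755, hence W* = 190.
Plugging W* into demand: L* = 3409 - 3.5(190) = 2744.

W* = 190, L* = 2744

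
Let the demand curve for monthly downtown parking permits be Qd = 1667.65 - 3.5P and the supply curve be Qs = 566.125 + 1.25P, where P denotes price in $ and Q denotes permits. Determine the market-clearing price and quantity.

P* = 231.9, Q* = 856

The market clears where 1667.65 - 3.5P = 566.125 + 1.25P. Rearranging, 4.75P = 1101.525, hence P* = 231.9.
Substitute back: Q* = 1667.65 - 3.5(231.9) = 856.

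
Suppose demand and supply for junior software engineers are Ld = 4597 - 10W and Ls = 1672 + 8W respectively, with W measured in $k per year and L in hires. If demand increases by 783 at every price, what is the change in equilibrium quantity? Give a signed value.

ΔL = 348

At equilibrium Ld = Ls, so 4597 - 10W = 1672 + 8W; collecting terms, 2925 = 18W and W* = 162.5.
Plugging W* into demand: L* = 4597 - 10(162.5) = 2972.
After the shift, demand is Ld = 5380 - 10W.
The new intersection has 3708 = 18W, i.e. W = 206, L = 3320.
ΔL = 3320 - 2972 = 348.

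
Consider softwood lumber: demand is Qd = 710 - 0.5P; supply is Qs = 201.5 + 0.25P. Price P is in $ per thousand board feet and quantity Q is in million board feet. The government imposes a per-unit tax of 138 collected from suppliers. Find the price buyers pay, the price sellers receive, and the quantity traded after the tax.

Suppliers keep P_s = P_b - 138 per unit, so supply in terms of the buyer price is Qs = 167 + 0.25P_b.
Set Qd = Qs: 710 - 0.5P_b = 167 + 0.25P_b, so 543 = 0.75P_b and P_b = 724.
So P_s = 586 and the quantity traded is Q = 710 - 0.5(724) = 348.

P_b = 724, P_s = 586, Q = 348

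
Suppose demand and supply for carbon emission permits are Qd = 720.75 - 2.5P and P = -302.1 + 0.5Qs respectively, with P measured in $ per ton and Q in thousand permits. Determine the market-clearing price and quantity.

P* = 25.9, Q* = 656

Inverting to quantity form: Qs = 604.2 + 2P.
Equating demand and supply, 720.75 - 2.5P = 604.2 + 2P gives 4.5P = 116.55, so P* = 25.9.
Substitute back: Q* = 720.75 - 2.5(25.9) = 656.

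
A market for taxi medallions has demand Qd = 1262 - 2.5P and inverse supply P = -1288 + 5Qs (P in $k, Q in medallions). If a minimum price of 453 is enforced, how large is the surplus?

Surplus = 218.7

Inverting to quantity form: Qs = 257.6 + 0.2P.
With P fixed at 453, quantity demanded is 129.5 and quantity supplied is 348.2.
Surplus = Qs - Qd = 348.2 - 129.5 = 218.7.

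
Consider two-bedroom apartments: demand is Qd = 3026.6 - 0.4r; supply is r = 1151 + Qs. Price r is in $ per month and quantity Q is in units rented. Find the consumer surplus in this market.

Solving each curve for Q: Qs = -1151 + r.
At equilibrium Qd = Qs, so 3026.6 - 0.4r = -1151 + r; collecting terms, 4177.6 = 1.4r and r* = 2984.
Plugging r* into demand: Q* = 3026.6 - 0.4(2984) = 1833.
Demand choke price (Qd = 0): r = 3026.6/0.4 = 7566.5. Consumer surplus = ½ × (7566.5 - 2984) × 1833 = 4199861.25.

Consumer surplus = 4199861.25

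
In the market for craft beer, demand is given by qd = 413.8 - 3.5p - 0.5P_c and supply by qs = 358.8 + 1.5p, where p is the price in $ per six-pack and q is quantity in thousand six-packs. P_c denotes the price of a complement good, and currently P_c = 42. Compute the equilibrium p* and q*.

p* = 6.8, q* = 369

With P_c = 42, demand is qd = 392.8 - 3.5p.
At equilibrium qd = qs, so 392.8 - 3.5p = 358.8 + 1.5p; collecting terms, 34 = 5p and p* = 6.8.
From the demand curve, q* = 392.8 - 3.5(6.8) = 369.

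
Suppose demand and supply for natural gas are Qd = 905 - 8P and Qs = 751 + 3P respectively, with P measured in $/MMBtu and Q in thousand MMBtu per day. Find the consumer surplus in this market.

Consumer surplus = 39303.0625

At equilibrium Qd = Qs, so 905 - 8P = 751 + 3P; collecting terms, 154 = 11P and P* = 14.
From the demand curve, Q* = 905 - 8(14) = 793.
Demand choke price (Qd = 0): P = 905/8 = 113.125. Consumer surplus = ½ × (113.125 - 14) × 793 = 39303.0625.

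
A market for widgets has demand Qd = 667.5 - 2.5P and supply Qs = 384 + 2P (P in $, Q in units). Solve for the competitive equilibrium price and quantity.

P* = 63, Q* = 510

At equilibrium Qd = Qs, so 667.5 - 2.5P = 384 + 2P; collecting terms, 283.5 = 4.5P and P* = 63.
Substitute back: Q* = 667.5 - 2.5(63) = 510.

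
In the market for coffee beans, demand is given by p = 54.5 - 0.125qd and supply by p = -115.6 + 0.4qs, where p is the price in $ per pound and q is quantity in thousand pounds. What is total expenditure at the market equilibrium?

Total expenditure = 4536

Inverting to quantity form: qd = 436 - 8p and qs = 289 + 2.5p.
Equating demand and supply, 436 - 8p = 289 + 2.5p gives 10.5p = 147, so p* = 14.
Then q* = 436 - 8(14) = 324.
Total expenditure = p* × q* = 14 × 324 = 4536.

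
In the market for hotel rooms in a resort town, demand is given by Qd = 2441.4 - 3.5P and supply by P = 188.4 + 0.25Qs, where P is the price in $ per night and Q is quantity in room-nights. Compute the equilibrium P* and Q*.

P* = 426, Q* = 950.4

Solving each curve for Q: Qs = -753.6 + 4P.
Set Qd = Qs: 2441.4 - 3.5P = -753.6 + 4P, so 3195 = 7.5P and P* = 426.
Substitute back: Q* = 2441.4 - 3.5(426) = 950.4.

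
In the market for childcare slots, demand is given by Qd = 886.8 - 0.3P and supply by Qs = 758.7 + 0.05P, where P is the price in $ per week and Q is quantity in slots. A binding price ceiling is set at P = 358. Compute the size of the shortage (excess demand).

Shortage = 2.8

At P = 358: Qd = 779.4 and Qs = 776.6.
Shortage = Qd - Qs = 779.4 - 776.6 = 2.8.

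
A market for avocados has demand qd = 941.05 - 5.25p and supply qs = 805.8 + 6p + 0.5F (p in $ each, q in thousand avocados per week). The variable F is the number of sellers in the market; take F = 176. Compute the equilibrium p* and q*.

With F = 176, supply is qs = 893.8 + 6p.
Set qd = qs: 941.05 - 5.25p = 893.8 + 6p, so 47.25 = 11.25p and p* = 4.2.
From the demand curve, q* = 941.05 - 5.25(4.2) = 919.

p* = 4.2, q* = 919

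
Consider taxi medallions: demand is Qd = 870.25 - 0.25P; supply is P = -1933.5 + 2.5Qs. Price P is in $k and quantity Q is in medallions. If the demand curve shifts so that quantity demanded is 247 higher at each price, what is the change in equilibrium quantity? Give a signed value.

Inverting to quantity form: Qs = 773.4 + 0.4P.
Equating demand and supply, 870.25 - 0.25P = 773.4 + 0.4P gives 0.65P = 96.85, so P* = 149.
Plugging P* into demand: Q* = 870.25 - 0.25(149) = 833.
After the shift, demand is Qd = 1117.25 - 0.25P.
Re-solving, 0.65P = 343.85 gives P = 529 and Q = 985.
ΔQ = 985 - 833 = 152.

ΔQ = 152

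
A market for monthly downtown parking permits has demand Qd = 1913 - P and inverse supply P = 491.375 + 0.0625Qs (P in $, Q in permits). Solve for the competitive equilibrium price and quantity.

P* = 575, Q* = 1338

Rewriting in direct form: Qs = -7862 + 16P.
At equilibrium Qd = Qs, so 1913 - P = -7862 + 16P; collecting terms, 9775 = 17P and P* = 575.
Plugging P* into demand: Q* = 1913 - 575 = 1338.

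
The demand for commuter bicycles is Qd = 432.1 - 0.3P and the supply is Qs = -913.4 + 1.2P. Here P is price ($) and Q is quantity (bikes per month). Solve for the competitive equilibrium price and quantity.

Set Qd = Qs: 432.1 - 0.3P = -913.4 + 1.2P, so 1345.5 = 1.5P and P* = 897.
Then Q* = 432.1 - 0.3(897) = 163.

P* = 897, Q* = 163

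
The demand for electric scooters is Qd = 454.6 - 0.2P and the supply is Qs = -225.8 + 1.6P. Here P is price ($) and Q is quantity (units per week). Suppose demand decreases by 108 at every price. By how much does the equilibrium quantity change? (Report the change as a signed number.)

The market clears where 454.6 - 0.2P = -225.8 + 1.6P. Rearranging, 1.8P = 680.4, hence P* = 378.
From the demand curve, Q* = 454.6 - 0.2(378) = 379.
After the shift, demand is Qd = 346.6 - 0.2P.
Re-solving, 1.8P = 572.4 gives P = 318 and Q = 283.
ΔQ = 283 - 379 = -96.

ΔQ = -96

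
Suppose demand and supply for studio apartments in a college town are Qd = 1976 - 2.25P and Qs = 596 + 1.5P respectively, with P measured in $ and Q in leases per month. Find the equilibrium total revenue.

Set Qd = Qs: 1976 - 2.25P = 596 + 1.5P, so 1380 = 3.75P and P* = 368.
Plugging P* into demand: Q* = 1976 - 2.25(368) = 1148.
Total revenue = P* × Q* = 368 × 1148 = 422464.

Total revenue = 422464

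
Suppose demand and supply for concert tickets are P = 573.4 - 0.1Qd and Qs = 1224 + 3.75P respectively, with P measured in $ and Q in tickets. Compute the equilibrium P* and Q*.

P* = 328, Q* = 2454

Inverting to quantity form: Qd = 5734 - 10P.
Equating demand and supply, 5734 - 10P = 1224 + 3.75P gives 13.75P = 4510, so P* = 328.
Plugging P* into demand: Q* = 5734 - 10(328) = 2454.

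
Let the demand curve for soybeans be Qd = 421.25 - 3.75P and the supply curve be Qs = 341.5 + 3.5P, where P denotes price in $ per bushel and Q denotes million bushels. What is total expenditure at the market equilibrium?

At equilibrium Qd = Qs, so 421.25 - 3.75P = 341.5 + 3.5P; collecting terms, 79.75 = 7.25P and P* = 11.
From the demand curve, Q* = 421.25 - 3.75(11) = 380.
Total expenditure = P* × Q* = 11 × 380 = 4180.

Total expenditure = 4180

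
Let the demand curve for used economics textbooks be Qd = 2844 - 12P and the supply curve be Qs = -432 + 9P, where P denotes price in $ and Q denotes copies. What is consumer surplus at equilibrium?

Consumer surplus = 39366

Equating demand and supply, 2844 - 12P = -432 + 9P gives 21P = 3276, so P* = 156.
From the demand curve, Q* = 2844 - 12(156) = 972.
Demand choke price (Qd = 0): P = 2844/12 = 237. Consumer surplus = ½ × (237 - 156) × 972 = 39366.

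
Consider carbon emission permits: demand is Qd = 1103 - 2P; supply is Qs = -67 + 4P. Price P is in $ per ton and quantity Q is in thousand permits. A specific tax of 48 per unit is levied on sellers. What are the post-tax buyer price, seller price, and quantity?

P_b = 227, P_s = 179, Q = 649

With a tax of 48 on sellers, they supply based on the net price P_s = P_b - 48, so Qs = -259 + 4P_b.
Equate demand and the shifted supply: 1103 - 2P_b = -259 + 4P_b, giving 6P_b = 1362, so P_b = 227.
So P_s = 179 and the quantity traded is Q = 1103 - 2(227) = 649.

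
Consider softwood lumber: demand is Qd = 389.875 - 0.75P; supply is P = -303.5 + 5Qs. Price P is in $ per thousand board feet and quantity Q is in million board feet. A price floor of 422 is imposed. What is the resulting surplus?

Surplus = 71.725

In direct form, Qs = 60.7 + 0.2P.
At P = 422: Qd = 73.375 and Qs = 145.1.
Surplus = Qs - Qd = 145.1 - 73.375 = 71.725.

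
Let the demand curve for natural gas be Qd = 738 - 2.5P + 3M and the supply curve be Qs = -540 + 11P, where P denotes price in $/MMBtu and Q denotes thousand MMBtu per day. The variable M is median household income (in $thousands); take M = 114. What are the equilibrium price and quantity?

With M = 114, demand is Qd = 1080 - 2.5P.
Set Qd = Qs: 1080 - 2.5P = -540 + 11P, so 1620 = 13.5P and P* = 120.
Plugging P* into demand: Q* = 1080 - 2.5(120) = 780.

P* = 120, Q* = 780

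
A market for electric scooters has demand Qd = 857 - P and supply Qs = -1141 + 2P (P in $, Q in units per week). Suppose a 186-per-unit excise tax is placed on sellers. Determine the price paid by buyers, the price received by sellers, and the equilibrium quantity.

P_b = 790, P_s = 604, Q = 67

With a tax of 186 on sellers, they supply based on the net price P_s = P_b - 186, so Qs = -1513 + 2P_b.
Equate demand and the shifted supply: 857 - P_b = -1513 + 2P_b, giving 3P_b = 2370, so P_b = 790.
Then P_s = 790 - 186 = 604 and Q = 857 - 790 = 67.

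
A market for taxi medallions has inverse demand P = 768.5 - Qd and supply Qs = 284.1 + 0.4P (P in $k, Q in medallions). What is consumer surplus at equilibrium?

Consumer surplus = 89253.125

Solving each curve for Q: Qd = 768.5 - P.
The market clears where 768.5 - P = 284.1 + 0.4P. Rearranging, 1.4P = 484.4, hence P* = 346.
Then Q* = 768.5 - 346 = 422.5.
Demand choke price (Qd = 0): P = 768.5. Consumer surplus = ½ × (768.5 - 346) × 422.5 = 89253.125.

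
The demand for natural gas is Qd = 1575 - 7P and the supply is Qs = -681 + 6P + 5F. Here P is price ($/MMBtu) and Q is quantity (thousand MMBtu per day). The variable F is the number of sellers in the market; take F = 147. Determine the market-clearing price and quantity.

P* = 117, Q* = 756

With F = 147, supply is Qs = 54 + 6P.
At equilibrium Qd = Qs, so 1575 - 7P = 54 + 6P; collecting terms, 1521 = 13P and P* = 117.
Substitute back: Q* = 1575 - 7(117) = 756.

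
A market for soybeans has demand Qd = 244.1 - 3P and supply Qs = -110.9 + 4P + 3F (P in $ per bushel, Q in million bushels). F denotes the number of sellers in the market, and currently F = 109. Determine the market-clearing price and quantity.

With F = 109, supply is Qs = 216.1 + 4P.
At equilibrium Qd = Qs, so 244.1 - 3P = 216.1 + 4P; collecting terms, 28 = 7P and P* = 4.
Substitute back: Q* = 244.1 - 3(4) = 232.1.

P* = 4, Q* = 232.1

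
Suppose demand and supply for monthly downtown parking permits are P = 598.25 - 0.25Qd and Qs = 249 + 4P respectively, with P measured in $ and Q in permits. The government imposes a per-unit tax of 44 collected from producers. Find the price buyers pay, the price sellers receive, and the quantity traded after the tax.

P_b = 290, P_s = 246, Q = 1233

Rewriting in direct form: Qd = 2393 - 4P.
The tax drives a wedge P_b - P_s = 44. Substituting P_s = P_b - 44 into supply: Qs = 73 + 4P_b.
Set Qd = Qs: 2393 - 4P_b = 73 + 4P_b, so 2320 = 8P_b and P_b = 290.
So P_s = 246 and the quantity traded is Q = 2393 - 4(290) = 1233.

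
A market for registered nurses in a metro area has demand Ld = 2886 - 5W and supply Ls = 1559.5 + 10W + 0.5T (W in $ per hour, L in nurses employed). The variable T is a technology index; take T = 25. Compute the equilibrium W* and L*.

With T = 25, supply is Ls = 1572 + 10W.
Set Ld = Ls: 2886 - 5W = 1572 + 10W, so 1314 = 15W and W* = 87.6.
Substitute back: L* = 2886 - 5(87.6) = 2448.

W* = 87.6, L* = 2448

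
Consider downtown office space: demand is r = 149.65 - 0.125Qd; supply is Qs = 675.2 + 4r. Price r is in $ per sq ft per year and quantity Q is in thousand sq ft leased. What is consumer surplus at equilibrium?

Consumer surplus = 45071.29

Inverting to quantity form: Qd = 1197.2 - 8r.
Equating demand and supply, 1197.2 - 8r = 675.2 + 4r gives 12r = 522, so r* = 43.5.
Then Q* = 1197.2 - 8(43.5) = 849.2.
Demand choke price (Qd = 0): r = 1197.2/8 = 149.65. Consumer surplus = ½ × (149.65 - 43.5) × 849.2 = 45071.29.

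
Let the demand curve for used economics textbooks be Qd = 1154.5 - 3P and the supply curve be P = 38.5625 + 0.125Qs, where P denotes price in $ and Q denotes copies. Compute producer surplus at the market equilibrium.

Producer surplus = 35673.765625

Rewriting in direct form: Qs = -308.5 + 8P.
Set Qd = Qs: 1154.5 - 3P = -308.5 + 8P, so 1463 = 11P and P* = 133.
Plugging P* into demand: Q* = 1154.5 - 3(133) = 755.5.
Supply choke price (Qs = 0): P = 38.5625. Producer surplus = ½ × (133 - 38.5625) × 755.5 = 35673.765625.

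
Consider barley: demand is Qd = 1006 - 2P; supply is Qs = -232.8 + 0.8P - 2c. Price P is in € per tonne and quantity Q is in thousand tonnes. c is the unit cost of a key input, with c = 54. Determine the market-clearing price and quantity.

P* = 481, Q* = 44

With c = 54, supply is Qs = -340.8 + 0.8P.
Equating demand and supply, 1006 - 2P = -340.8 + 0.8P gives 2.8P = 1346.8, so P* = 481.
Plugging P* into demand: Q* = 1006 - 2(481) = 44.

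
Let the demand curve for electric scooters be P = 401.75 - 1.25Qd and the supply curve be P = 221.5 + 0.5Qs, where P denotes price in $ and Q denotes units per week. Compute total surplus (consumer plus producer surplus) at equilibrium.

Total surplus = 9282.875

In direct form, Qd = 321.4 - 0.8P and Qs = -443 + 2P.
Equating demand and supply, 321.4 - 0.8P = -443 + 2P gives 2.8P = 764.4, so P* = 273.
Then Q* = 321.4 - 0.8(273) = 103.
Demand choke price = 401.75; supply choke price = 221.5. CS = ½(401.75 - 273)(103) = 6630.625; PS = ½(273 - 221.5)(103) = 2652.25. Total surplus = 9282.875.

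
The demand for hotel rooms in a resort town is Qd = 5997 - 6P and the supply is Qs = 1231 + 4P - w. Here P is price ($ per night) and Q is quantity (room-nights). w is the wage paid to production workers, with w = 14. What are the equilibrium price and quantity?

P* = 478, Q* = 3129

With w = 14, supply is Qs = 1217 + 4P.
The market clears where 5997 - 6P = 1217 + 4P. Rearranging, 10P = 4780, hence P* = 478.
Plugging P* into demand: Q* = 5997 - 6(478) = 3129.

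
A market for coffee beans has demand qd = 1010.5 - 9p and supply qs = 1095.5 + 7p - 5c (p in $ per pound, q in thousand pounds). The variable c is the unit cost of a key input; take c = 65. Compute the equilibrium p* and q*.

With c = 65, supply is qs = 770.5 + 7p.
Set qd = qs: 1010.5 - 9p = 770.5 + 7p, so 240 = 16p and p* = 15.
Then q* = 1010.5 - 9(15) = 875.5.

p* = 15, q* = 875.5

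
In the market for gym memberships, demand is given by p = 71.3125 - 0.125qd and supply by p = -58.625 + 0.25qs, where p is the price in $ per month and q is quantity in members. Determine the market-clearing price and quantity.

In direct form, qd = 570.5 - 8p and qs = 234.5 + 4p.
Equating demand and supply, 570.5 - 8p = 234.5 + 4p gives 12p = 336, so p* = 28.
Plugging p* into demand: q* = 570.5 - 8(28) = 346.5.

p* = 28, q* = 346.5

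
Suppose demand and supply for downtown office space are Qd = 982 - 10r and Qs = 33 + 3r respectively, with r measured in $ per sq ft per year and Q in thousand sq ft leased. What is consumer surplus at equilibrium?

Consumer surplus = 3175.2

The market clears where 982 - 10r = 33 + 3r. Rearranging, 13r = 949, hence r* = 73.
Plugging r* into demand: Q* = 982 - 10(73) = 252.
Demand choke price (Qd = 0): r = 982/10 = 98.2. Consumer surplus = ½ × (98.2 - 73) × 252 = 3175.2.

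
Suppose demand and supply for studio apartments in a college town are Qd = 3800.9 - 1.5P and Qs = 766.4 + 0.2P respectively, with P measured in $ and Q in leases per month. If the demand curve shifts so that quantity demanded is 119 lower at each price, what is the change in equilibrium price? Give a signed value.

Set Qd = Qs: 3800.9 - 1.5P = 766.4 + 0.2P, so 3034.5 = 1.7P and P* = 1785.
Plugging P* into demand: Q* = 3800.9 - 1.5(1785) = 1123.4.
After the shift, demand is Qd = 3681.9 - 1.5P.
New equilibrium: 2915.5 = 1.7P, so P = 1715 and Q = 1109.4.
ΔP = 1715 - 1785 = -70.

ΔP = -70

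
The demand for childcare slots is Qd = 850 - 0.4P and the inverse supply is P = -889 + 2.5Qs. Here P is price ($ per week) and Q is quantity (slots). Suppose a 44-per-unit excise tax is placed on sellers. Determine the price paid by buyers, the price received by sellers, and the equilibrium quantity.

In direct form, Qs = 355.6 + 0.4P.
With a tax of 44 on sellers, they supply based on the net price P_s = P_b - 44, so Qs = 338 + 0.4P_b.
Market clearing requires 850 - 0.4P_b = 338 + 0.4P_b; hence 512 = 0.8P_b and P_b = 640.
Then P_s = 640 - 44 = 596 and Q = 850 - 0.4(640) = 594.

P_b = 640, P_s = 596, Q = 594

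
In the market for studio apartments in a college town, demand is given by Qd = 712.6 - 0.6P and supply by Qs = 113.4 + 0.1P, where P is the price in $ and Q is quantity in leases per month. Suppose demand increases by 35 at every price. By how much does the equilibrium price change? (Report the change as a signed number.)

ΔP = 50

The market clears where 712.6 - 0.6P = 113.4 + 0.1P. Rearranging, 0.7P = 599.2, hence P* = 856.
From the demand curve, Q* = 712.6 - 0.6(856) = 199.
After the shift, demand is Qd = 747.6 - 0.6P.
New equilibrium: 634.2 = 0.7P, so P = 906 and Q = 204.
ΔP = 906 - 856 = 50.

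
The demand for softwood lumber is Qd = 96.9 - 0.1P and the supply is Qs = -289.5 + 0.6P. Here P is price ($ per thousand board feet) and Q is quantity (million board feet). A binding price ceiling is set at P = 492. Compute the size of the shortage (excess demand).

With P fixed at 492, quantity demanded is 47.7 and quantity supplied is 5.7.
Shortage = Qd - Qs = 47.7 - 5.7 = 42.

Shortage = 42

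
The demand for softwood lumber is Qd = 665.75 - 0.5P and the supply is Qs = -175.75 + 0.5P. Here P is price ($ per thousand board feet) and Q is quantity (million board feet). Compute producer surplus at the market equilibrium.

Producer surplus = 60025

Equating demand and supply, 665.75 - 0.5P = -175.75 + 0.5P gives P = 841.5, so P* = 841.5.
Substitute back: Q* = 665.75 - 0.5(841.5) = 245.
Supply choke price (Qs = 0): P = 351.5. Producer surplus = ½ × (841.5 - 351.5) × 245 = 60025.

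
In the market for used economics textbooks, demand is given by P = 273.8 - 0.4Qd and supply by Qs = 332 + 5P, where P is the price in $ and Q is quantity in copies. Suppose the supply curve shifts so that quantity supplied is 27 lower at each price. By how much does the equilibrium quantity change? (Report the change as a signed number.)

ΔQ = -9

Rewriting in direct form: Qd = 684.5 - 2.5P.
At equilibrium Qd = Qs, so 684.5 - 2.5P = 332 + 5P; collecting terms, 352.5 = 7.5P and P* = 47.
Plugging P* into demand: Q* = 684.5 - 2.5(47) = 567.
After the shift, supply is Qs = 305 + 5P.
The new intersection has 379.5 = 7.5P, i.e. P = 50.6, Q = 558.
ΔQ = 558 - 567 = -9.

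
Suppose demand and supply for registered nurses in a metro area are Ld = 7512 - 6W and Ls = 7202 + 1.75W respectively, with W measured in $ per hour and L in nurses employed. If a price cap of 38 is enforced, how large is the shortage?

Shortage = 15.5

Evaluating both curves at the ceiling price 38 gives Ld = 7284, Ls = 7268.5.
Shortage = Ld - Ls = 7284 - 7268.5 = 15.5.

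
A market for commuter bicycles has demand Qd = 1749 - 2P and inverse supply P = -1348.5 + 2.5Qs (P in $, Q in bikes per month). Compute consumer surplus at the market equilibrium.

Rewriting in direct form: Qs = 539.4 + 0.4P.
At equilibrium Qd = Qs, so 1749 - 2P = 539.4 + 0.4P; collecting terms, 1209.6 = 2.4P and P* = 504.
Substitute back: Q* = 1749 - 2(504) = 741.
Demand choke price (Qd = 0): P = 1749/2 = 874.5. Consumer surplus = ½ × (874.5 - 504) × 741 = 137270.25.

Consumer surplus = 137270.25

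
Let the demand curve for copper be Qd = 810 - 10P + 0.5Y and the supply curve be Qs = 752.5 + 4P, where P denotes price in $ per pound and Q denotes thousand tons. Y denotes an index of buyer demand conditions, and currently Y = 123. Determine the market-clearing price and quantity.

P* = 8.5, Q* = 786.5

With Y = 123, demand is Qd = 871.5 - 10P.
The market clears where 871.5 - 10P = 752.5 + 4P. Rearranging, 14P = 119, hence P* = 8.5.
From the demand curve, Q* = 871.5 - 10(8.5) = 786.5.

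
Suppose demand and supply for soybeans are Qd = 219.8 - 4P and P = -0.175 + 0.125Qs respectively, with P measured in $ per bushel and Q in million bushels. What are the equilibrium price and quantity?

Solving each curve for Q: Qs = 1.4 + 8P.
Equating demand and supply, 219.8 - 4P = 1.4 + 8P gives 12P = 218.4, so P* = 18.2.
Plugging P* into demand: Q* = 219.8 - 4(18.2) = 147.

P* = 18.2, Q* = 147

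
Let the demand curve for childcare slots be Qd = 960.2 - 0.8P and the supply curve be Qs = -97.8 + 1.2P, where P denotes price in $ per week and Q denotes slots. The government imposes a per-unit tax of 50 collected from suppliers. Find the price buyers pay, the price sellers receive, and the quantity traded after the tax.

Suppliers keep P_s = P_b - 50 per unit, so supply in terms of the buyer price is Qs = -157.8 + 1.2P_b.
Equate demand and the shifted supply: 960.2 - 0.8P_b = -157.8 + 1.2P_b, giving 2P_b = 1118, so P_b = 559.
So P_s = 509 and the quantity traded is Q = 960.2 - 0.8(559) = 513.

P_b = 559, P_s = 509, Q = 513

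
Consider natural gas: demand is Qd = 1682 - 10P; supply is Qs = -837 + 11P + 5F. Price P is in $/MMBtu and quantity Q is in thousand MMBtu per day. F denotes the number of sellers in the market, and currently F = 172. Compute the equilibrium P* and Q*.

P* = 79, Q* = 892

With F = 172, supply is Qs = 23 + 11P.
Equating demand and supply, 1682 - 10P = 23 + 11P gives 21P = 1659, so P* = 79.
Plugging P* into demand: Q* = 1682 - 10(79) = 892.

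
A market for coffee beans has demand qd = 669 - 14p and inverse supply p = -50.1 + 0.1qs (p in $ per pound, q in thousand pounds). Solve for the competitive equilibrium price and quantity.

p* = 7, q* = 571

Inverting to quantity form: qs = 501 + 10p.
Set qd = qs: 669 - 14p = 501 + 10p, so 168 = 24p and p* = 7.
From the demand curve, q* = 669 - 14(7) = 571.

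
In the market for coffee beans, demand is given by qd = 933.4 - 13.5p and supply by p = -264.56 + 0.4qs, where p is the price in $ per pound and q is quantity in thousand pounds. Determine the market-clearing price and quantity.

In direct form, qs = 661.4 + 2.5p.
Set qd = qs: 933.4 - 13.5p = 661.4 + 2.5p, so 272 = 16p and p* = 17.
Substitute back: q* = 933.4 - 13.5(17) = 703.9.

p* = 17, q* = 703.9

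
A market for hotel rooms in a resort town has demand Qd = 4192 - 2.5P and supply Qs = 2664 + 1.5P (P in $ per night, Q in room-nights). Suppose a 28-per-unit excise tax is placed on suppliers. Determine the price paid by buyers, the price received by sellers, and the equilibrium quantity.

Suppliers keep P_s = P_b - 28 per unit, so supply in terms of the buyer price is Qs = 2622 + 1.5P_b.
Equate demand and the shifted supply: 4192 - 2.5P_b = 2622 + 1.5P_b, giving 4P_b = 1570, so P_b = 392.5.
So P_s = 364.5 and the quantity traded is Q = 4192 - 2.5(392.5) = 3210.75.

P_b = 392.5, P_s = 364.5, Q = 3210.75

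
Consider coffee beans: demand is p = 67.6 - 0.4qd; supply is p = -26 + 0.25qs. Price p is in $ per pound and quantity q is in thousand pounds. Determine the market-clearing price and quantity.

In direct form, qd = 169 - 2.5p and qs = 104 + 4p.
At equilibrium qd = qs, so 169 - 2.5p = 104 + 4p; collecting terms, 65 = 6.5p and p* = 10.
From the demand curve, q* = 169 - 2.5(10) = 144.

p* = 10, q* = 144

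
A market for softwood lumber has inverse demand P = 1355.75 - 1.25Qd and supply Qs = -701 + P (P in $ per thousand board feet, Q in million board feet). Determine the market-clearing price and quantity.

In direct form, Qd = 1084.6 - 0.8P.
At equilibrium Qd = Qs, so 1084.6 - 0.8P = -701 + P; collecting terms, 1785.6 = 1.8P and P* = 992.
Substitute back: Q* = 1084.6 - 0.8(992) = 291.

P* = 992, Q* = 291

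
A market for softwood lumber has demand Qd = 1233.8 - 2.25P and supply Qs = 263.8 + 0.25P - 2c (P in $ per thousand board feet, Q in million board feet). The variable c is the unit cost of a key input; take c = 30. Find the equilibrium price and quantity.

P* = 412, Q* = 306.8

With c = 30, supply is Qs = 203.8 + 0.25P.
Set Qd = Qs: 1233.8 - 2.25P = 203.8 + 0.25P, so 1030 = 2.5P and P* = 412.
Plugging P* into demand: Q* = 1233.8 - 2.25(412) = 306.8.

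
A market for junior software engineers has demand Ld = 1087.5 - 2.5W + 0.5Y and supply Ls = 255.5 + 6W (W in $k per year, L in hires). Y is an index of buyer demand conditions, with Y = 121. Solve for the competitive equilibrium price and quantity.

W* = 105, L* = 885.5

With Y = 121, demand is Ld = 1148 - 2.5W.
Set Ld = Ls: 1148 - 2.5W = 255.5 + 6W, so 892.5 = 8.5W and W* = 105.
Substitute back: L* = 1148 - 2.5(105) = 885.5.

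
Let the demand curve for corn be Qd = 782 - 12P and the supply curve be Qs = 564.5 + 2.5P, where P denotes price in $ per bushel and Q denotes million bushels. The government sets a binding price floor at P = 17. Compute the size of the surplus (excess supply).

At P = 17: Qd = 578 and Qs = 607.
Surplus = Qs - Qd = 607 - 578 = 29.

Surplus = 29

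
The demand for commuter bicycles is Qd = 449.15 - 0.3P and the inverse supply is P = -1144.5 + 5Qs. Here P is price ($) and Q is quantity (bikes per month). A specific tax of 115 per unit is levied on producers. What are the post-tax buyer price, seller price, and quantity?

Solving each curve for Q: Qs = 228.9 + 0.2P.
Producers keep P_s = P_b - 115 per unit, so supply in terms of the buyer price is Qs = 205.9 + 0.2P_b.
Set Qd = Qs: 449.15 - 0.3P_b = 205.9 + 0.2P_b, so 243.25 = 0.5P_b and P_b = 486.5.
Then P_s = 486.5 - 115 = 371.5 and Q = 449.15 - 0.3(486.5) = 303.2.

P_b = 486.5, P_s = 371.5, Q = 303.2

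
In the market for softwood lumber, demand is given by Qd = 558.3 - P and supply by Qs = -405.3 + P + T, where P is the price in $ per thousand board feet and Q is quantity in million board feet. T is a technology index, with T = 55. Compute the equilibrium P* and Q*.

With T = 55, supply is Qs = -350.3 + P.
At equilibrium Qd = Qs, so 558.3 - P = -350.3 + P; collecting terms, 908.6 = 2P and P* = 454.3.
Then Q* = 558.3 - 454.3 = 104.

P* = 454.3, Q* = 104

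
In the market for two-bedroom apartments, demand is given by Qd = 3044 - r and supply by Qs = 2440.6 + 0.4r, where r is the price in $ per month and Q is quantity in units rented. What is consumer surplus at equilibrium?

The market clears where 3044 - r = 2440.6 + 0.4r. Rearranging, 1.4r = 603.4, hence r* = 431.
Then Q* = 3044 - 431 = 2613.
Demand choke price (Qd = 0): r = 3044. Consumer surplus = ½ × (3044 - 431) × 2613 = 3413884.5.

Consumer surplus = 3413884.5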